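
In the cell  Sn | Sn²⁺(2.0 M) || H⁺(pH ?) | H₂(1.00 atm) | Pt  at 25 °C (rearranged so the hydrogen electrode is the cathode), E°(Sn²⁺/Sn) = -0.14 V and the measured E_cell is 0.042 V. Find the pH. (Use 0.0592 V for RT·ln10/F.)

pH = 1.50

E°_cell = 0.14 V and n = 2.
log Q = n(E° − E)/0.0592 = 2×(0.14 − 0.042)/0.0592 = 3.311.
With Q = [Sn²⁺]·P(H₂) / [H⁺]^2, solving for [H⁺] gives log[H⁺] = -1.505, so pH = 1.50.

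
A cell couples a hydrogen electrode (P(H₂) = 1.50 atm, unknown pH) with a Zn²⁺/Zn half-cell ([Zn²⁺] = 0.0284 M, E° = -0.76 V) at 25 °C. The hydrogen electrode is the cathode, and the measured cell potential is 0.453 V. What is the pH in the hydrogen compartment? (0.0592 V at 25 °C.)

pH = 5.87

E°_cell = 0.76 V and n = 2.
log Q = n(E° − E)/0.0592 = 2×(0.76 − 0.453)/0.0592 = 10.372.
With Q = [Zn²⁺]·P(H₂) / [H⁺]^2, solving for [H⁺] gives log[H⁺] = -5.871, so pH = 5.87.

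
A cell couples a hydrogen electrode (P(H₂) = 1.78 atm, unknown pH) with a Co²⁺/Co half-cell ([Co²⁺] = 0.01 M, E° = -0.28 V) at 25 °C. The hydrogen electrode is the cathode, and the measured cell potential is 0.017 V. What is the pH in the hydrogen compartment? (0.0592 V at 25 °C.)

pH = 5.32

E°_cell = 0.28 V and n = 2.
log Q = n(E° − E)/0.0592 = 2×(0.28 − 0.017)/0.0592 = 8.885.
With Q = [Co²⁺]·P(H₂) / [H⁺]^2, solving for [H⁺] gives log[H⁺] = -5.317, so pH = 5.32.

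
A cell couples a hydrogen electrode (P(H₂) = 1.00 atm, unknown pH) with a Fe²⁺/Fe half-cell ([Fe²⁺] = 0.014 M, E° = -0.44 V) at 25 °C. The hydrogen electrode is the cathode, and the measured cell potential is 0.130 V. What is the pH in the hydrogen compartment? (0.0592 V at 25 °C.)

E°_cell = 0.44 V and n = 2.
log Q = n(E° − E)/0.0592 = 2×(0.44 − 0.130)/0.0592 = 10.473.
With Q = [Fe²⁺]·P(H₂) / [H⁺]^2, solving for [H⁺] gives log[H⁺] = -6.163, so pH = 6.16.

pH = 6.16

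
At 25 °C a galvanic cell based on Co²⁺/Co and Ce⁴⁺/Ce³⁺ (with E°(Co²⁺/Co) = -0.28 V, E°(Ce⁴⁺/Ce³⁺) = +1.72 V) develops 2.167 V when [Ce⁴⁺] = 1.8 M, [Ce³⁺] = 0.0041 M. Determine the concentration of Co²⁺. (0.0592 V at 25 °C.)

From the Nernst equation, log Q = n(E° − E)/0.0592 = 2(2.00 − 2.167)/0.0592 = -5.642, so Q = 2.28 × 10^-6.
With Q = [Co²⁺]·[Ce³⁺]^2/[Ce⁴⁺]^2 and the known concentrations, [Co²⁺] in the numerator gives [Co²⁺] = 0.44 M.

0.44 M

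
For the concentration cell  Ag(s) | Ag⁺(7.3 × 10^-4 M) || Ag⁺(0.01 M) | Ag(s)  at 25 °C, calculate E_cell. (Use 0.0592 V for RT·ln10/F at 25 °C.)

Both half-cells are Ag⁺/Ag, so E°_cell = 0. The concentrated side is the cathode; the cell reaction moves Ag⁺ from high to low concentration with n = 1.
Q = [Ag⁺]_dilute/[Ag⁺]_conc = 7.3 × 10^-4/0.01 = 0.0730.
E = 0 − (0.0592/1) log Q = −(0.0592/1)(-1.137) = 0.0673 V.

0.067 V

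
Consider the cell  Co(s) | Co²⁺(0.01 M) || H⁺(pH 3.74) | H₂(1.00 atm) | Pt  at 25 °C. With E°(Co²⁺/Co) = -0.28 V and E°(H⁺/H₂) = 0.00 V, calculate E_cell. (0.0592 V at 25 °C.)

0.12 V

The hydrogen couple is the cathode, so E°_cell = 0.28 V; n = 2.
[H⁺] = 10^(−3.74) = 1.8 × 10^-4 M, and Q = [Co²⁺]·P(H₂) / [H⁺]^2 = 3.02 × 10^5.
E = E° − (0.0592/2) log Q = 0.28 − (0.0592/2)(5.480) = 0.118 V.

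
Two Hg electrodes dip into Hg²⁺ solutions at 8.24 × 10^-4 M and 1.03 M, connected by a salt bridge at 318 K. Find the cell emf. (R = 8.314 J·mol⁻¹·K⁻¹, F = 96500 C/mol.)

0.098 V

Both half-cells are Hg²⁺/Hg, so E°_cell = 0. The concentrated side is the cathode; the cell reaction moves Hg²⁺ from high to low concentration with n = 2.
Q = [Hg²⁺]_dilute/[Hg²⁺]_conc = 8.24 × 10^-4/1.03 = 8 × 10^-4.
E = 0 − (RT/nF) ln Q = −((8.314×318)/(2×96500))(-7.131) = 0.0977 V.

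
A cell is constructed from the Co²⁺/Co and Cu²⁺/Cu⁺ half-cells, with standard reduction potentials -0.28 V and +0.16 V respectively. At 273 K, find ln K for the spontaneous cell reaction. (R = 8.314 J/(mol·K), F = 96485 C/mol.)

ln K = 37.4

E°_cell = +0.16 − (-0.28) = 0.44 V, with n = 2 electrons transferred.
At equilibrium E = 0, so the Nernst equation gives ln K = nFE°/RT = (2)(96485)(0.44)/((8.314)(273)) = 37.41.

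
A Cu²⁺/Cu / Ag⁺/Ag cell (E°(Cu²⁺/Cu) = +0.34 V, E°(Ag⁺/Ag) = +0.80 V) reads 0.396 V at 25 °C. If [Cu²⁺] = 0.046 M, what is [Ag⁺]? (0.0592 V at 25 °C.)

0.018 M

From the Nernst equation, log Q = n(E° − E)/0.0592 = 2(0.46 − 0.396)/0.0592 = 2.162, so Q = 145.
With Q = [Cu²⁺]/[Ag⁺]^2 and the known concentrations, [Ag⁺]^2 in the denominator gives [Ag⁺] = 0.018 M.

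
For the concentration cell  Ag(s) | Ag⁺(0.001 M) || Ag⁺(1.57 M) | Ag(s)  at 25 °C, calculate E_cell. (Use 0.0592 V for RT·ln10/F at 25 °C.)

0.19 V

Both half-cells are Ag⁺/Ag, so E°_cell = 0. The concentrated side is the cathode; the cell reaction moves Ag⁺ from high to low concentration with n = 1.
Q = [Ag⁺]_dilute/[Ag⁺]_conc = 0.001/1.57 = 6.37 × 10^-4.
E = 0 − (0.0592/1) log Q = −(0.0592/1)(-3.196) = 0.1892 V.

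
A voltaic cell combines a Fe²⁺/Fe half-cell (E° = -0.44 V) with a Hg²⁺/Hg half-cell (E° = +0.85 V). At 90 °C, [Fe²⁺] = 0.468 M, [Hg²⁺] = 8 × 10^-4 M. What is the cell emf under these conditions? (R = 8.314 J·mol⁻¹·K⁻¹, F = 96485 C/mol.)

1.19 V

The Hg²⁺/Hg couple has the higher reduction potential and acts as the cathode, so E°_cell = +0.85 − (-0.44) = 1.29 V.
Balancing electrons gives n = 2; the reaction quotient is Q = [Fe²⁺]/[Hg²⁺] = 585.
E = E° − (RT/nF) ln Q = 1.29 − (8.314×363)/(2×96485) × (6.372) = 1.290 − 0.100 = 1.190 V.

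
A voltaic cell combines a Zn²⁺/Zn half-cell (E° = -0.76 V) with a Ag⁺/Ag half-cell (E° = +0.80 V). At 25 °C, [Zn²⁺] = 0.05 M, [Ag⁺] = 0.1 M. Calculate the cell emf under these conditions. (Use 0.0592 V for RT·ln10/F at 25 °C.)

1.54 V

The Ag⁺/Ag couple has the higher reduction potential and acts as the cathode, so E°_cell = +0.80 − (-0.76) = 1.56 V.
Balancing electrons gives n = 2; the reaction quotient is Q = [Zn²⁺]/[Ag⁺]^2 = 5.00.
At 25 °C, E = E° − (0.0592/n) log Q = 1.56 − (0.0592/2)(0.699) = 1.560 − 0.021 = 1.539 V.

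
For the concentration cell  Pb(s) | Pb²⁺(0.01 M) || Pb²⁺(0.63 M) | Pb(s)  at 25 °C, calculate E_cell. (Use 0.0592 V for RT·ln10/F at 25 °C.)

0.053 V

Both half-cells are Pb²⁺/Pb, so E°_cell = 0. The concentrated side is the cathode; the cell reaction moves Pb²⁺ from high to low concentration with n = 2.
Q = [Pb²⁺]_dilute/[Pb²⁺]_conc = 0.01/0.63 = 0.0159.
E = 0 − (0.0592/2) log Q = −(0.0592/2)(-1.799) = 0.0533 V.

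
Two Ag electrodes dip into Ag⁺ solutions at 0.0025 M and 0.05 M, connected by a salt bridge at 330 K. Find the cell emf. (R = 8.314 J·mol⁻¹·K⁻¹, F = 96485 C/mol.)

Both half-cells are Ag⁺/Ag, so E°_cell = 0. The concentrated side is the cathode; the cell reaction moves Ag⁺ from high to low concentration with n = 1.
Q = [Ag⁺]_dilute/[Ag⁺]_conc = 0.0025/0.05 = 0.0500.
E = 0 − (RT/nF) ln Q = −((8.314×330)/(1×96485))(-2.996) = 0.0852 V.

0.085 V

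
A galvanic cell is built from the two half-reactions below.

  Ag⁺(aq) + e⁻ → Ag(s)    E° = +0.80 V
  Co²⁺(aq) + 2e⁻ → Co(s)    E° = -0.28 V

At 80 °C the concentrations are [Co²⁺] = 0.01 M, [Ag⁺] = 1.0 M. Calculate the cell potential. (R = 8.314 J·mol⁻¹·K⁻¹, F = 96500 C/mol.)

The Ag⁺/Ag couple has the higher reduction potential and acts as the cathode, so E°_cell = +0.80 − (-0.28) = 1.08 V.
Balancing electrons gives n = 2; the reaction quotient is Q = [Co²⁺]/[Ag⁺]^2 = 0.0100.
E = E° − (RT/nF) ln Q = 1.08 − (8.314×353)/(2×96500) × (-4.605) = 1.080 + 0.070 = 1.150 V.

1.15 V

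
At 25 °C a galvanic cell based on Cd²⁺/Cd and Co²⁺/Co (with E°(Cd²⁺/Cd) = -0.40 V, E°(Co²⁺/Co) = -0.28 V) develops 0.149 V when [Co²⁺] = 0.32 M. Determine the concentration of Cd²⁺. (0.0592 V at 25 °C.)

From the Nernst equation, log Q = n(E° − E)/0.0592 = 2(0.12 − 0.149)/0.0592 = -0.980, so Q = 0.105.
With Q = [Cd²⁺]/[Co²⁺] and the known concentrations, [Cd²⁺] in the numerator gives [Cd²⁺] = 0.034 M.

0.034 M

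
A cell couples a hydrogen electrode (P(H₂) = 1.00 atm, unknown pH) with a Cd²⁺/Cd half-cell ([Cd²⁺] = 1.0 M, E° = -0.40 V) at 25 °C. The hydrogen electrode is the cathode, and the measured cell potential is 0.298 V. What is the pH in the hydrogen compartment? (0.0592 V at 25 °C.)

pH = 1.72

E°_cell = 0.40 V and n = 2.
log Q = n(E° − E)/0.0592 = 2×(0.40 − 0.298)/0.0592 = 3.446.
With Q = [Cd²⁺]·P(H₂) / [H⁺]^2, solving for [H⁺] gives log[H⁺] = -1.723, so pH = 1.72.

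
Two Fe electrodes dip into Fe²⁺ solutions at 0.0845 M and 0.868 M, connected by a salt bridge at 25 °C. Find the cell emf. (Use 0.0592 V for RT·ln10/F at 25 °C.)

Both half-cells are Fe²⁺/Fe, so E°_cell = 0. The concentrated side is the cathode; the cell reaction moves Fe²⁺ from high to low concentration with n = 2.
Q = [Fe²⁺]_dilute/[Fe²⁺]_conc = 0.0845/0.868 = 0.0974.
E = 0 − (0.0592/2) log Q = −(0.0592/2)(-1.012) = 0.0300 V.

0.030 V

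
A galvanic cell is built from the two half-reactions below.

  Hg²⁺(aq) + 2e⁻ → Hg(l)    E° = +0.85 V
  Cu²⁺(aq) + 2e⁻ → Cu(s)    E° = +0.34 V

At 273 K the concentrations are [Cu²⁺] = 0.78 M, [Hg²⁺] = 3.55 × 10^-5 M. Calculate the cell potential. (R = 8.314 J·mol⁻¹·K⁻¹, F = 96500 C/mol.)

0.392 V

The Hg²⁺/Hg couple has the higher reduction potential and acts as the cathode, so E°_cell = +0.85 − (+0.34) = 0.51 V.
Balancing electrons gives n = 2; the reaction quotient is Q = [Cu²⁺]/[Hg²⁺] = 2.2 × 10^4.
E = E° − (RT/nF) ln Q = 0.51 − (8.314×273)/(2×96500) × (9.998) = 0.510 − 0.118 = 0.392 V.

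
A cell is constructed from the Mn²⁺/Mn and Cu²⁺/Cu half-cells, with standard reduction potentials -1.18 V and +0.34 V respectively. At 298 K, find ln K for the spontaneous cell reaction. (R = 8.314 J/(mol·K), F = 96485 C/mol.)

ln K = 118.4

E°_cell = +0.34 − (-1.18) = 1.52 V, with n = 2 electrons transferred.
At equilibrium E = 0, so the Nernst equation gives ln K = nFE°/RT = (2)(96485)(1.52)/((8.314)(298)) = 118.39.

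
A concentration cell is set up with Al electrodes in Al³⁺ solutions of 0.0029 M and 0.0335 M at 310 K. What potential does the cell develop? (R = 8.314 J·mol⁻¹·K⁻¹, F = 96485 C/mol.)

0.022 V

Both half-cells are Al³⁺/Al, so E°_cell = 0. The concentrated side is the cathode; the cell reaction moves Al³⁺ from high to low concentration with n = 3.
Q = [Al³⁺]_dilute/[Al³⁺]_conc = 0.0029/0.0335 = 0.0866.
E = 0 − (RT/nF) ln Q = −((8.314×310)/(3×96485))(-2.447) = 0.0218 V.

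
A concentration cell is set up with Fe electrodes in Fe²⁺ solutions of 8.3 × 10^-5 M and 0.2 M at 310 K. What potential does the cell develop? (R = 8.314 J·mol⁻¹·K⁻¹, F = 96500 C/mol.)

0.10 V

Both half-cells are Fe²⁺/Fe, so E°_cell = 0. The concentrated side is the cathode; the cell reaction moves Fe²⁺ from high to low concentration with n = 2.
Q = [Fe²⁺]_dilute/[Fe²⁺]_conc = 8.3 × 10^-5/0.2 = 4.15 × 10^-4.
E = 0 − (RT/nF) ln Q = −((8.314×310)/(2×96500))(-7.787) = 0.1040 V.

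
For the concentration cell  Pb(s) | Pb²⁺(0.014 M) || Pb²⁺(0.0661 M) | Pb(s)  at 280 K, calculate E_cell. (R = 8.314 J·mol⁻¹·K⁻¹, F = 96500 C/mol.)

Both half-cells are Pb²⁺/Pb, so E°_cell = 0. The concentrated side is the cathode; the cell reaction moves Pb²⁺ from high to low concentration with n = 2.
Q = [Pb²⁺]_dilute/[Pb²⁺]_conc = 0.014/0.0661 = 0.212.
E = 0 − (RT/nF) ln Q = −((8.314×280)/(2×96500))(-1.552) = 0.0187 V.

0.019 V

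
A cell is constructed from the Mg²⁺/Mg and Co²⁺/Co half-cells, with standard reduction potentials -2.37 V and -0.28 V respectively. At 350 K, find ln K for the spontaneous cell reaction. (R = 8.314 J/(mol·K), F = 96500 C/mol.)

E°_cell = -0.28 − (-2.37) = 2.09 V, with n = 2 electrons transferred.
At equilibrium E = 0, so the Nernst equation gives ln K = nFE°/RT = (2)(96500)(2.09)/((8.314)(350)) = 138.62.

ln K = 138.6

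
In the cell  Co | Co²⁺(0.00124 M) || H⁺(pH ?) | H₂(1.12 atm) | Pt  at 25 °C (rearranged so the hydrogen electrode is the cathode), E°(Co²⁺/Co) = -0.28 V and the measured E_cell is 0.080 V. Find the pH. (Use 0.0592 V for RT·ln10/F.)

pH = 4.81

E°_cell = 0.28 V and n = 2.
log Q = n(E° − E)/0.0592 = 2×(0.28 − 0.080)/0.0592 = 6.757.
With Q = [Co²⁺]·P(H₂) / [H⁺]^2, solving for [H⁺] gives log[H⁺] = -4.807, so pH = 4.81.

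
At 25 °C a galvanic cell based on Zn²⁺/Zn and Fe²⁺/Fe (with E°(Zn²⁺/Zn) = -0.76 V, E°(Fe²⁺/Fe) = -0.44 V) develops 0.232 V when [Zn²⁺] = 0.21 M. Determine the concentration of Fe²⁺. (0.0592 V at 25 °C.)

2.2 × 10^-4 M

From the Nernst equation, log Q = n(E° − E)/0.0592 = 2(0.32 − 0.232)/0.0592 = 2.973, so Q = 940.
With Q = [Zn²⁺]/[Fe²⁺] and the known concentrations, [Fe²⁺] in the denominator gives [Fe²⁺] = 2.2 × 10^-4 M.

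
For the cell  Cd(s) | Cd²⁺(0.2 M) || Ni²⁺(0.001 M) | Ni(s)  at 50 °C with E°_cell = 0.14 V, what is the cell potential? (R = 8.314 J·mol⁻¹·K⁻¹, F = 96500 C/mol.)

Balancing electrons gives n = 2; the reaction quotient is Q = [Cd²⁺]/[Ni²⁺] = 200.
E = E° − (RT/nF) ln Q = 0.14 − (8.314×323)/(2×96500) × (5.298) = 0.140 − 0.074 = 0.066 V.

0.066 V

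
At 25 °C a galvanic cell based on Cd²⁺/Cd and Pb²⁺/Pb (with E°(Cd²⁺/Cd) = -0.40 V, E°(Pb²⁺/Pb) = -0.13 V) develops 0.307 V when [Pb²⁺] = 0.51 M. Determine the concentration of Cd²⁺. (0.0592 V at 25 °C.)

From the Nernst equation, log Q = n(E° − E)/0.0592 = 2(0.27 − 0.307)/0.0592 = -1.250, so Q = 0.0562.
With Q = [Cd²⁺]/[Pb²⁺] and the known concentrations, [Cd²⁺] in the numerator gives [Cd²⁺] = 0.029 M.

0.029 M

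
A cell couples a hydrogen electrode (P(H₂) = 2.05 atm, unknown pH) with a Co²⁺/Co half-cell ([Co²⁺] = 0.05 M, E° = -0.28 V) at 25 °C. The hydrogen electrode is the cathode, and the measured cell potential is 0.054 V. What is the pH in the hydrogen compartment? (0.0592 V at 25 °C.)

E°_cell = 0.28 V and n = 2.
log Q = n(E° − E)/0.0592 = 2×(0.28 − 0.054)/0.0592 = 7.635.
With Q = [Co²⁺]·P(H₂) / [H⁺]^2, solving for [H⁺] gives log[H⁺] = -4.312, so pH = 4.31.

pH = 4.31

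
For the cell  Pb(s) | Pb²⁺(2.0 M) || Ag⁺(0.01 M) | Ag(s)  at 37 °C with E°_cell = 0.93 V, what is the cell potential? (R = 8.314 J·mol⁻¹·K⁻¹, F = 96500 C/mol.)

0.798 V

Balancing electrons gives n = 2; the reaction quotient is Q = [Pb²⁺]/[Ag⁺]^2 = 2 × 10^4.
E = E° − (RT/nF) ln Q = 0.93 − (8.314×310)/(2×96500) × (9.903) = 0.930 − 0.132 = 0.798 V.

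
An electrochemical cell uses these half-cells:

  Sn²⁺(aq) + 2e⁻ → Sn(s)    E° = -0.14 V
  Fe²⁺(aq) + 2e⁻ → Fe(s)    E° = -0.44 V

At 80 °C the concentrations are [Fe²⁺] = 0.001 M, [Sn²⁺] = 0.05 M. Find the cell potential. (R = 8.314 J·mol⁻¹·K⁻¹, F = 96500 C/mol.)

0.359 V

The Sn²⁺/Sn couple has the higher reduction potential and acts as the cathode, so E°_cell = -0.14 − (-0.44) = 0.30 V.
Balancing electrons gives n = 2; the reaction quotient is Q = [Fe²⁺]/[Sn²⁺] = 0.0200.
E = E° − (RT/nF) ln Q = 0.30 − (8.314×353)/(2×96500) × (-3.912) = 0.300 + 0.059 = 0.359 V.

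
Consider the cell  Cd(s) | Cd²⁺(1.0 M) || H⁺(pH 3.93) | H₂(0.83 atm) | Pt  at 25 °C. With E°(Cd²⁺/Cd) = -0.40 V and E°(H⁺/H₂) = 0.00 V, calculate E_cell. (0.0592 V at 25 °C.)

0.17 V

The hydrogen couple is the cathode, so E°_cell = 0.40 V; n = 2.
[H⁺] = 10^(−3.93) = 1.2 × 10^-4 M, and Q = [Cd²⁺]·P(H₂) / [H⁺]^2 = 6.01 × 10^7.
E = E° − (0.0592/2) log Q = 0.40 − (0.0592/2)(7.779) = 0.170 V.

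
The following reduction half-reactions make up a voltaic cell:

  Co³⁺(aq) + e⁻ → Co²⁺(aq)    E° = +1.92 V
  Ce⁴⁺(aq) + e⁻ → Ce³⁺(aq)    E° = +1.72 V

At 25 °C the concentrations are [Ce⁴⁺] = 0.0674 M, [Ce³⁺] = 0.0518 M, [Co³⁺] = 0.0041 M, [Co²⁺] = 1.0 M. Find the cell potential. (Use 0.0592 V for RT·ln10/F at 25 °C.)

0.052 V

The Co³⁺/Co²⁺ couple has the higher reduction potential and acts as the cathode, so E°_cell = +1.92 − (+1.72) = 0.20 V.
Balancing electrons gives n = 1; the reaction quotient is Q = [Ce⁴⁺]·[Co²⁺]/([Ce³⁺]·[Co³⁺]) = 317.
At 25 °C, E = E° − (0.0592/n) log Q = 0.20 − (0.0592/1)(2.502) = 0.200 − 0.148 = 0.052 V.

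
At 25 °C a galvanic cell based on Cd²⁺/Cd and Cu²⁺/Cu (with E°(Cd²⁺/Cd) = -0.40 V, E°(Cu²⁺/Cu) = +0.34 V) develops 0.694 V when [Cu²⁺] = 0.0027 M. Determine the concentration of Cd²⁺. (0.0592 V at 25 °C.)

0.097 M

From the Nernst equation, log Q = n(E° − E)/0.0592 = 2(0.74 − 0.694)/0.0592 = 1.554, so Q = 35.8.
With Q = [Cd²⁺]/[Cu²⁺] and the known concentrations, [Cd²⁺] in the numerator gives [Cd²⁺] = 0.097 M.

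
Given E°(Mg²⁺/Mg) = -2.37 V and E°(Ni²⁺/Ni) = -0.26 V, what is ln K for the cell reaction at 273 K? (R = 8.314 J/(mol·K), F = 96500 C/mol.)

ln K = 179.4

E°_cell = -0.26 − (-2.37) = 2.11 V, with n = 2 electrons transferred.
At equilibrium E = 0, so the Nernst equation gives ln K = nFE°/RT = (2)(96500)(2.11)/((8.314)(273)) = 179.42.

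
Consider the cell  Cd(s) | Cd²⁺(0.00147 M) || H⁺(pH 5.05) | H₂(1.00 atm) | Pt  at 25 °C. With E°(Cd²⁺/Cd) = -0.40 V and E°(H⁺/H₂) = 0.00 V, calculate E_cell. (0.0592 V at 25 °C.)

The hydrogen couple is the cathode, so E°_cell = 0.40 V; n = 2.
[H⁺] = 10^(−5.05) = 8.9 × 10^-6 M, and Q = [Cd²⁺]·P(H₂) / [H⁺]^2 = 1.85 × 10^7.
E = E° − (0.0592/2) log Q = 0.40 − (0.0592/2)(7.267) = 0.185 V.

0.18 V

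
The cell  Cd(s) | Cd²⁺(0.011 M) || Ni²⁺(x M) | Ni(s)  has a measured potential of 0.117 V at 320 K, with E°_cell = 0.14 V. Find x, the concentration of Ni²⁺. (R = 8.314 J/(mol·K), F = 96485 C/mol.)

From the Nernst equation, ln Q = nF(E° − E)/RT = 2×96485×(0.14 − 0.117)/(8.314×320) = 1.668, so Q = 5.30.
With Q = [Cd²⁺]/[Ni²⁺] and the known concentrations, [Ni²⁺] in the denominator gives [Ni²⁺] = 0.0021 M.

0.0021 M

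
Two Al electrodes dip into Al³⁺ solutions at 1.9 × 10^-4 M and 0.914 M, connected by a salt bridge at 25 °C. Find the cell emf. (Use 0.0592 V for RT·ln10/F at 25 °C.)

0.073 V

Both half-cells are Al³⁺/Al, so E°_cell = 0. The concentrated side is the cathode; the cell reaction moves Al³⁺ from high to low concentration with n = 3.
Q = [Al³⁺]_dilute/[Al³⁺]_conc = 1.9 × 10^-4/0.914 = 2.08 × 10^-4.
E = 0 − (0.0592/3) log Q = −(0.0592/3)(-3.682) = 0.0727 V.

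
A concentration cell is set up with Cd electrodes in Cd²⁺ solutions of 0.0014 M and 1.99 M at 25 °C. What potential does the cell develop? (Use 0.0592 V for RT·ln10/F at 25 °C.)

0.093 V

Both half-cells are Cd²⁺/Cd, so E°_cell = 0. The concentrated side is the cathode; the cell reaction moves Cd²⁺ from high to low concentration with n = 2.
Q = [Cd²⁺]_dilute/[Cd²⁺]_conc = 0.0014/1.99 = 7.04 × 10^-4.
E = 0 − (0.0592/2) log Q = −(0.0592/2)(-3.153) = 0.0933 V.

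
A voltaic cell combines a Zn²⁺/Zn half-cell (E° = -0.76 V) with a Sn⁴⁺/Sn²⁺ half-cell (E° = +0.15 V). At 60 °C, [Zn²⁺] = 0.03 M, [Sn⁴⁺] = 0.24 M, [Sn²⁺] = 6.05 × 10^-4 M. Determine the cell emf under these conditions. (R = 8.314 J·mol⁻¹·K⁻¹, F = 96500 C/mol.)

The Sn⁴⁺/Sn²⁺ couple has the higher reduction potential and acts as the cathode, so E°_cell = +0.15 − (-0.76) = 0.91 V.
Balancing electrons gives n = 2; the reaction quotient is Q = [Zn²⁺]·[Sn²⁺]/[Sn⁴⁺] = 7.56 × 10^-5.
E = E° − (RT/nF) ln Q = 0.91 − (8.314×333)/(2×96500) × (-9.490) = 0.910 + 0.136 = 1.046 V.

1.05 V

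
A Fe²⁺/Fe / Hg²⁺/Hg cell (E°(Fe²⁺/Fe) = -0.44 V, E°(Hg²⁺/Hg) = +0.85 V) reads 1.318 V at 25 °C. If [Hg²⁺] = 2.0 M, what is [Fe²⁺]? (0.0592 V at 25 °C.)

From the Nernst equation, log Q = n(E° − E)/0.0592 = 2(1.29 − 1.318)/0.0592 = -0.946, so Q = 0.113.
With Q = [Fe²⁺]/[Hg²⁺] and the known concentrations, [Fe²⁺] in the numerator gives [Fe²⁺] = 0.23 M.

0.23 M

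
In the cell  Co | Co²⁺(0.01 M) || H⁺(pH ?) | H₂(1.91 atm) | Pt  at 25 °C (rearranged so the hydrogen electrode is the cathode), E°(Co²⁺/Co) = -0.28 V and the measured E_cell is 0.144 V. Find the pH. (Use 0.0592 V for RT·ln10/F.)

pH = 3.16

E°_cell = 0.28 V and n = 2.
log Q = n(E° − E)/0.0592 = 2×(0.28 − 0.144)/0.0592 = 4.595.
With Q = [Co²⁺]·P(H₂) / [H⁺]^2, solving for [H⁺] gives log[H⁺] = -3.157, so pH = 3.16.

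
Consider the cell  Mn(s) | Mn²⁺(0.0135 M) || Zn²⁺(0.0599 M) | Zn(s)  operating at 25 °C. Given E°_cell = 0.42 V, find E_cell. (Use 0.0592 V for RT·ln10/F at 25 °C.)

Balancing electrons gives n = 2; the reaction quotient is Q = [Mn²⁺]/[Zn²⁺] = 0.225.
At 25 °C, E = E° − (0.0592/n) log Q = 0.42 − (0.0592/2)(-0.647) = 0.420 + 0.019 = 0.439 V.

0.439 V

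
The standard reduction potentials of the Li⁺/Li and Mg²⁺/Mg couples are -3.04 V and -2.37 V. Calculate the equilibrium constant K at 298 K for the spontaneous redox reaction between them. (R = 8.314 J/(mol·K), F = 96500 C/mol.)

E°_cell = -2.37 − (-3.04) = 0.67 V, with n = 2 electrons transferred.
At equilibrium E = 0, so the Nernst equation gives ln K = nFE°/RT = (2)(96500)(0.67)/((8.314)(298)) = 52.19.
K = e^52.19 = 4.6 × 10^22.

4.6 × 10^22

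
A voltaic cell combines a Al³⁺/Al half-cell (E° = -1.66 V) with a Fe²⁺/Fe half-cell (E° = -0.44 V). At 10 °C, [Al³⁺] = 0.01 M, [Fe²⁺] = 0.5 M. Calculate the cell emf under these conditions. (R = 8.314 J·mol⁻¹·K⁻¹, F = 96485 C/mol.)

1.25 V

The Fe²⁺/Fe couple has the higher reduction potential and acts as the cathode, so E°_cell = -0.44 − (-1.66) = 1.22 V.
Balancing electrons gives n = 6; the reaction quotient is Q = [Al³⁺]^2/[Fe²⁺]^3 = 8 × 10^-4.
E = E° − (RT/nF) ln Q = 1.22 − (8.314×283)/(6×96485) × (-7.131) = 1.220 + 0.029 = 1.249 V.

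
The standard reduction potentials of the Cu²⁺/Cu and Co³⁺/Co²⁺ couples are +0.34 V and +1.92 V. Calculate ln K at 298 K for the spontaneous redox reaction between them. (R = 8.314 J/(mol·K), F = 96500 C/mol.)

E°_cell = +1.92 − (+0.34) = 1.58 V, with n = 2 electrons transferred.
At equilibrium E = 0, so the Nernst equation gives ln K = nFE°/RT = (2)(96500)(1.58)/((8.314)(298)) = 123.08.

ln K = 123.1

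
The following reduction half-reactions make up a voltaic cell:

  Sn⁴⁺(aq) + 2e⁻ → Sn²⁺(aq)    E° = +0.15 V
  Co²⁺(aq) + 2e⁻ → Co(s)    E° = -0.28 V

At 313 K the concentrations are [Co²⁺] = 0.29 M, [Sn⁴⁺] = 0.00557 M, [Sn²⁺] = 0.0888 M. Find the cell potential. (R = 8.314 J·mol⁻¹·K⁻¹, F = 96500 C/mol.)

0.409 V

The Sn⁴⁺/Sn²⁺ couple has the higher reduction potential and acts as the cathode, so E°_cell = +0.15 − (-0.28) = 0.43 V.
Balancing electrons gives n = 2; the reaction quotient is Q = [Co²⁺]·[Sn²⁺]/[Sn⁴⁺] = 4.62.
E = E° − (RT/nF) ln Q = 0.43 − (8.314×313)/(2×96500) × (1.531) = 0.430 − 0.021 = 0.409 V.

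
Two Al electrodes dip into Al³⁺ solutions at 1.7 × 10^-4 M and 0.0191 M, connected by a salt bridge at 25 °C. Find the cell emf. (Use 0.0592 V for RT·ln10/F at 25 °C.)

0.040 V

Both half-cells are Al³⁺/Al, so E°_cell = 0. The concentrated side is the cathode; the cell reaction moves Al³⁺ from high to low concentration with n = 3.
Q = [Al³⁺]_dilute/[Al³⁺]_conc = 1.7 × 10^-4/0.0191 = 0.00890.
E = 0 − (0.0592/3) log Q = −(0.0592/3)(-2.051) = 0.0405 V.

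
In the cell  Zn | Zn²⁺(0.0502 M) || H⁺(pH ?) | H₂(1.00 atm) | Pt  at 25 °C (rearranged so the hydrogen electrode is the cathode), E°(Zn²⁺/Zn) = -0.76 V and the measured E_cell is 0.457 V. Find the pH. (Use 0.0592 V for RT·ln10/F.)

E°_cell = 0.76 V and n = 2.
log Q = n(E° − E)/0.0592 = 2×(0.76 − 0.457)/0.0592 = 10.236.
With Q = [Zn²⁺]·P(H₂) / [H⁺]^2, solving for [H⁺] gives log[H⁺] = -5.768, so pH = 5.77.

pH = 5.77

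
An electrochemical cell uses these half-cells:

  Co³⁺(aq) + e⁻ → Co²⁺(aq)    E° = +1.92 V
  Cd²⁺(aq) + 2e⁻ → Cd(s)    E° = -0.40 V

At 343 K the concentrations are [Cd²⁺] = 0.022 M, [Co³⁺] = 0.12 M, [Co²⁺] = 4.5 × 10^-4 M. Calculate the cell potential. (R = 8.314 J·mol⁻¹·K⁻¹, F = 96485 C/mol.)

The Co³⁺/Co²⁺ couple has the higher reduction potential and acts as the cathode, so E°_cell = +1.92 − (-0.40) = 2.32 V.
Balancing electrons gives n = 2; the reaction quotient is Q = [Cd²⁺]·[Co²⁺]^2/[Co³⁺]^2 = 3.09 × 10^-7.
E = E° − (RT/nF) ln Q = 2.32 − (8.314×343)/(2×96485) × (-14.989) = 2.320 + 0.222 = 2.542 V.

2.54 V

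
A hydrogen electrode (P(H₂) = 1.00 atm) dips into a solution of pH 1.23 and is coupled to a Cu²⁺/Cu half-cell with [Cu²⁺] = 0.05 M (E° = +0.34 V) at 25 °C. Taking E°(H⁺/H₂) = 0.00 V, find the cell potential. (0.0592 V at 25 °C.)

The Cu²⁺/Cu couple is the cathode, so E°_cell = 0.34 V; n = 2.
[H⁺] = 10^(−1.23) = 0.059 M, and Q = [H⁺]^2 / ([Cu²⁺]·P(H₂)) = 0.0693.
E = E° − (0.0592/2) log Q = 0.34 − (0.0592/2)(-1.159) = 0.374 V.

0.37 V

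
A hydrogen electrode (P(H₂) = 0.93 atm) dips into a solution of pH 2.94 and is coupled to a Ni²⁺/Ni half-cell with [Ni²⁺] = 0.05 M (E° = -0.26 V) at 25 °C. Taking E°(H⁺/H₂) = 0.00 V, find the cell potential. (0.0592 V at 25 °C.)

The hydrogen couple is the cathode, so E°_cell = 0.26 V; n = 2.
[H⁺] = 10^(−2.94) = 0.0011 M, and Q = [Ni²⁺]·P(H₂) / [H⁺]^2 = 3.53 × 10^4.
E = E° − (0.0592/2) log Q = 0.26 − (0.0592/2)(4.547) = 0.125 V.

0.13 V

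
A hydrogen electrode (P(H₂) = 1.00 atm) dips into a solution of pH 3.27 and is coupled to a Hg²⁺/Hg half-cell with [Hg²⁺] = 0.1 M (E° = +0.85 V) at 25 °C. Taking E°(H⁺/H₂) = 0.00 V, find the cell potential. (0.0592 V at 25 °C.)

1.01 V

The Hg²⁺/Hg couple is the cathode, so E°_cell = 0.85 V; n = 2.
[H⁺] = 10^(−3.27) = 5.4 × 10^-4 M, and Q = [H⁺]^2 / ([Hg²⁺]·P(H₂)) = 2.88 × 10^-6.
E = E° − (0.0592/2) log Q = 0.85 − (0.0592/2)(-5.540) = 1.014 V.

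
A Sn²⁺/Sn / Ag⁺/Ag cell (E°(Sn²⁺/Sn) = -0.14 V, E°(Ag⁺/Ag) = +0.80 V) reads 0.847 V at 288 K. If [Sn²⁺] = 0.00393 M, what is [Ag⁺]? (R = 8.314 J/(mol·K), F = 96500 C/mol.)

0.0015 M

From the Nernst equation, ln Q = nF(E° − E)/RT = 2×96500×(0.94 − 0.847)/(8.314×288) = 7.496, so Q = 1800.
With Q = [Sn²⁺]/[Ag⁺]^2 and the known concentrations, [Ag⁺]^2 in the denominator gives [Ag⁺] = 0.0015 M.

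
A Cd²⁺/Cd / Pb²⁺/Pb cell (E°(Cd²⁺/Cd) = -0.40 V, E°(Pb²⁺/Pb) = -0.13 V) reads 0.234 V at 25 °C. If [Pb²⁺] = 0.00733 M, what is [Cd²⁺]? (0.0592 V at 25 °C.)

0.12 M

From the Nernst equation, log Q = n(E° − E)/0.0592 = 2(0.27 − 0.234)/0.0592 = 1.216, so Q = 16.5.
With Q = [Cd²⁺]/[Pb²⁺] and the known concentrations, [Cd²⁺] in the numerator gives [Cd²⁺] = 0.12 M.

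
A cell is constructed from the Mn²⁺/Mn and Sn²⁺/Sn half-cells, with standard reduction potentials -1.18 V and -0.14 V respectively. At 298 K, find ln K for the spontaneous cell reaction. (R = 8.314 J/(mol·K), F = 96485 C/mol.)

ln K = 81.0

E°_cell = -0.14 − (-1.18) = 1.04 V, with n = 2 electrons transferred.
At equilibrium E = 0, so the Nernst equation gives ln K = nFE°/RT = (2)(96485)(1.04)/((8.314)(298)) = 81.00.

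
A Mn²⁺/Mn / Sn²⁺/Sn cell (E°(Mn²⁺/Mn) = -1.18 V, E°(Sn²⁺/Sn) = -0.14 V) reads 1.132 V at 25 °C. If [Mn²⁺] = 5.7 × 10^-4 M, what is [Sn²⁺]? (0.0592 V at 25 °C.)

0.73 M

From the Nernst equation, log Q = n(E° − E)/0.0592 = 2(1.04 − 1.132)/0.0592 = -3.108, so Q = 7.8 × 10^-4.
With Q = [Mn²⁺]/[Sn²⁺] and the known concentrations, [Sn²⁺] in the denominator gives [Sn²⁺] = 0.73 M.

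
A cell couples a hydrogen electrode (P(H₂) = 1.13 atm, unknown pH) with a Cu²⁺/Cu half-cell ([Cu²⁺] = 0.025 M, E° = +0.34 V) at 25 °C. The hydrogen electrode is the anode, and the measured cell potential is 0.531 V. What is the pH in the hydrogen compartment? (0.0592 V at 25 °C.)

E°_cell = 0.34 V and n = 2.
log Q = n(E° − E)/0.0592 = 2×(0.34 − 0.531)/0.0592 = -6.453.
With Q = [H⁺]^2 / ([Cu²⁺]·P(H₂)), solving for [H⁺] gives log[H⁺] = -4.001, so pH = 4.00.

pH = 4.00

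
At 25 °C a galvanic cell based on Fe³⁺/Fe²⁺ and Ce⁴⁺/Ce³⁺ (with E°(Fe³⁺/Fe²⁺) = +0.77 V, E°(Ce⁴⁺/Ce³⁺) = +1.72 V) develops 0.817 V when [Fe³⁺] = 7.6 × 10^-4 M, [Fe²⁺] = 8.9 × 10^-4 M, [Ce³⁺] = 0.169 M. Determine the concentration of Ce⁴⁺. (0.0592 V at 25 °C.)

8.2 × 10^-4 M

From the Nernst equation, log Q = n(E° − E)/0.0592 = 1(0.95 − 0.817)/0.0592 = 2.247, so Q = 176.
With Q = [Fe³⁺]·[Ce³⁺]/([Fe²⁺]·[Ce⁴⁺]) and the known concentrations, [Ce⁴⁺] in the denominator gives [Ce⁴⁺] = 8.2 × 10^-4 M.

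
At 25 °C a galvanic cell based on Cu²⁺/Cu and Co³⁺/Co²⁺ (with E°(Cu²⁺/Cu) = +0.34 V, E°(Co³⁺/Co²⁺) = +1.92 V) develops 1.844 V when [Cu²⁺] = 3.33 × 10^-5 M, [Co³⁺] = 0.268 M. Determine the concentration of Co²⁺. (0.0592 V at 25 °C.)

From the Nernst equation, log Q = n(E° − E)/0.0592 = 2(1.58 − 1.844)/0.0592 = -8.919, so Q = 1.21 × 10^-9.
With Q = [Cu²⁺]·[Co²⁺]^2/[Co³⁺]^2 and the known concentrations, [Co²⁺]^2 in the numerator gives [Co²⁺] = 0.0016 M.

0.0016 M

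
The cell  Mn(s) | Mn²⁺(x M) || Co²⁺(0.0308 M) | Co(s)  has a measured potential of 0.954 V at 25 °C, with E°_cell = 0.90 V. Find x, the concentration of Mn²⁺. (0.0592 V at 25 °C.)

4.6 × 10^-4 M

From the Nernst equation, log Q = n(E° − E)/0.0592 = 2(0.90 − 0.954)/0.0592 = -1.824, so Q = 0.0150.
With Q = [Mn²⁺]/[Co²⁺] and the known concentrations, [Mn²⁺] in the numerator gives [Mn²⁺] = 4.6 × 10^-4 M.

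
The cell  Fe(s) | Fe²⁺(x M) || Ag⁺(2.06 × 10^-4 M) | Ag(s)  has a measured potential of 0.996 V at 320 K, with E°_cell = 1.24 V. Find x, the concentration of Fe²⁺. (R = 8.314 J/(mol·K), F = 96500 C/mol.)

From the Nernst equation, ln Q = nF(E° − E)/RT = 2×96500×(1.24 − 0.996)/(8.314×320) = 17.701, so Q = 4.87 × 10^7.
With Q = [Fe²⁺]/[Ag⁺]^2 and the known concentrations, [Fe²⁺] in the numerator gives [Fe²⁺] = 2.1 M.

2.1 M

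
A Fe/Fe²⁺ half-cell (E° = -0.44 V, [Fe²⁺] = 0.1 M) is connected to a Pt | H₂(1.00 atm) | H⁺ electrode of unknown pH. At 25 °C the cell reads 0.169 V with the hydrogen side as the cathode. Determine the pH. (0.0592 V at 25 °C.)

E°_cell = 0.44 V and n = 2.
log Q = n(E° − E)/0.0592 = 2×(0.44 − 0.169)/0.0592 = 9.155.
With Q = [Fe²⁺]·P(H₂) / [H⁺]^2, solving for [H⁺] gives log[H⁺] = -5.078, so pH = 5.08.

pH = 5.08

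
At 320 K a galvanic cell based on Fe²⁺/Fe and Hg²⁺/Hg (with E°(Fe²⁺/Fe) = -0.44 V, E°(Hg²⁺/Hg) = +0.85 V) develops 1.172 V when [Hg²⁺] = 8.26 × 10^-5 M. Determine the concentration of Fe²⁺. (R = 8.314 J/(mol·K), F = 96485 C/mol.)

From the Nernst equation, ln Q = nF(E° − E)/RT = 2×96485×(1.29 − 1.172)/(8.314×320) = 8.559, so Q = 5210.
With Q = [Fe²⁺]/[Hg²⁺] and the known concentrations, [Fe²⁺] in the numerator gives [Fe²⁺] = 0.43 M.

0.43 M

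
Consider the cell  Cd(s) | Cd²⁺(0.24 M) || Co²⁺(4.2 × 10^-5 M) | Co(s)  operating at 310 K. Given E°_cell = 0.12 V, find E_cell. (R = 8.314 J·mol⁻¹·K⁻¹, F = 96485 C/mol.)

Balancing electrons gives n = 2; the reaction quotient is Q = [Cd²⁺]/[Co²⁺] = 5710.
E = E° − (RT/nF) ln Q = 0.12 − (8.314×310)/(2×96485) × (8.651) = 0.120 − 0.116 = 0.004 V.

0.004 V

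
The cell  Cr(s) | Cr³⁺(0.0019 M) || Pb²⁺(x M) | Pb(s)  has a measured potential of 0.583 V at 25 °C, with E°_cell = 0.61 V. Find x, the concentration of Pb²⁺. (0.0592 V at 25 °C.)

From the Nernst equation, log Q = n(E° − E)/0.0592 = 6(0.61 − 0.583)/0.0592 = 2.736, so Q = 545.
With Q = [Cr³⁺]^2/[Pb²⁺]^3 and the known concentrations, [Pb²⁺]^3 in the denominator gives [Pb²⁺] = 0.0019 M.

0.0019 M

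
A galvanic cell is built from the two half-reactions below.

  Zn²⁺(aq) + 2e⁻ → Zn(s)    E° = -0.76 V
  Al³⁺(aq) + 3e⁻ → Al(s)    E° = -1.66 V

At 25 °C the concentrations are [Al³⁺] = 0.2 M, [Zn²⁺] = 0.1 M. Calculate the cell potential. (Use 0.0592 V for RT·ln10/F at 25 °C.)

0.884 V

The Zn²⁺/Zn couple has the higher reduction potential and acts as the cathode, so E°_cell = -0.76 − (-1.66) = 0.90 V.
Balancing electrons gives n = 6; the reaction quotient is Q = [Al³⁺]^2/[Zn²⁺]^3 = 40.0.
At 25 °C, E = E° − (0.0592/n) log Q = 0.90 − (0.0592/6)(1.602) = 0.900 − 0.016 = 0.884 V.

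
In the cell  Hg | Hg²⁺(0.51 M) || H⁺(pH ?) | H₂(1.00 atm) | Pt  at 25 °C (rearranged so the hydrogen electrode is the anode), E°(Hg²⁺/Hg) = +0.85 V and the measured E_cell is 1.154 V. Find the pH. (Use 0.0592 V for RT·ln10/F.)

E°_cell = 0.85 V and n = 2.
log Q = n(E° − E)/0.0592 = 2×(0.85 − 1.154)/0.0592 = -10.270.
With Q = [H⁺]^2 / ([Hg²⁺]·P(H₂)), solving for [H⁺] gives log[H⁺] = -5.281, so pH = 5.28.

pH = 5.28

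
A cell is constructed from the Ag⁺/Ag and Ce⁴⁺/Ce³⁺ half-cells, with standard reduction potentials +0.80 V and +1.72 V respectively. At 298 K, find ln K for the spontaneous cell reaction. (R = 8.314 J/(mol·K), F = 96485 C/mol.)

E°_cell = +1.72 − (+0.80) = 0.92 V, with n = 1 electron transferred.
At equilibrium E = 0, so the Nernst equation gives ln K = nFE°/RT = (1)(96485)(0.92)/((8.314)(298)) = 35.83.

ln K = 35.8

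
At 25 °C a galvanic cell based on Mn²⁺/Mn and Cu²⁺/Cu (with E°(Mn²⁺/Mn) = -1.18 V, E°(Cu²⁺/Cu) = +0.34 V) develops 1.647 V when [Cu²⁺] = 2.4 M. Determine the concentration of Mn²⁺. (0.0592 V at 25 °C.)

From the Nernst equation, log Q = n(E° − E)/0.0592 = 2(1.52 − 1.647)/0.0592 = -4.291, so Q = 5.12 × 10^-5.
With Q = [Mn²⁺]/[Cu²⁺] and the known concentrations, [Mn²⁺] in the numerator gives [Mn²⁺] = 1.2 × 10^-4 M.

1.2 × 10^-4 M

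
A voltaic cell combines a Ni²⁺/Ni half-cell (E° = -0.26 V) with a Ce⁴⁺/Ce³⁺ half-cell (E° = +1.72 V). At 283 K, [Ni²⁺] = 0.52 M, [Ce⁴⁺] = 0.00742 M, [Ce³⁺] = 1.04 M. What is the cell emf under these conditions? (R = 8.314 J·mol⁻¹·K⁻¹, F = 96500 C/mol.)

1.87 V

The Ce⁴⁺/Ce³⁺ couple has the higher reduction potential and acts as the cathode, so E°_cell = +1.72 − (-0.26) = 1.98 V.
Balancing electrons gives n = 2; the reaction quotient is Q = [Ni²⁺]·[Ce³⁺]^2/[Ce⁴⁺]^2 = 1.02 × 10^4.
E = E° − (RT/nF) ln Q = 1.98 − (8.314×283)/(2×96500) × (9.232) = 1.980 − 0.113 = 1.867 V.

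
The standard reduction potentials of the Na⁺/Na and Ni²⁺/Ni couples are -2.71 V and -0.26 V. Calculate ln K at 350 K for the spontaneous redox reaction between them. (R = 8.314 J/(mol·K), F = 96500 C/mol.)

ln K = 162.5

E°_cell = -0.26 − (-2.71) = 2.45 V, with n = 2 electrons transferred.
At equilibrium E = 0, so the Nernst equation gives ln K = nFE°/RT = (2)(96500)(2.45)/((8.314)(350)) = 162.50.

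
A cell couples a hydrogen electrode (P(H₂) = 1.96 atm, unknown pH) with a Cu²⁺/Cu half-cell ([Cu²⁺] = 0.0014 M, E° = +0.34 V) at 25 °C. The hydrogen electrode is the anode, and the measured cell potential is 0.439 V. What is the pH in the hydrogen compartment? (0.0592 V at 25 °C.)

pH = 2.95

E°_cell = 0.34 V and n = 2.
log Q = n(E° − E)/0.0592 = 2×(0.34 − 0.439)/0.0592 = -3.345.
With Q = [H⁺]^2 / ([Cu²⁺]·P(H₂)), solving for [H⁺] gives log[H⁺] = -2.953, so pH = 2.95.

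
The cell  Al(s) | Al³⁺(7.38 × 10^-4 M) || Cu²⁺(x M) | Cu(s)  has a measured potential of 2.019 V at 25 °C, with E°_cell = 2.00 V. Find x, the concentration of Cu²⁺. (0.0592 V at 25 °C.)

0.036 M

From the Nernst equation, log Q = n(E° − E)/0.0592 = 6(2.00 − 2.019)/0.0592 = -1.926, so Q = 0.0119.
With Q = [Al³⁺]^2/[Cu²⁺]^3 and the known concentrations, [Cu²⁺]^3 in the denominator gives [Cu²⁺] = 0.036 M.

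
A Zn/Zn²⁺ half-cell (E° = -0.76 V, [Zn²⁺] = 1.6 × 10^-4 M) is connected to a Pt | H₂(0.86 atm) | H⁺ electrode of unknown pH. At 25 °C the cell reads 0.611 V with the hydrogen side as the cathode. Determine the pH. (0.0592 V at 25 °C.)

pH = 4.45

E°_cell = 0.76 V and n = 2.
log Q = n(E° − E)/0.0592 = 2×(0.76 − 0.611)/0.0592 = 5.034.
With Q = [Zn²⁺]·P(H₂) / [H⁺]^2, solving for [H⁺] gives log[H⁺] = -4.448, so pH = 4.45.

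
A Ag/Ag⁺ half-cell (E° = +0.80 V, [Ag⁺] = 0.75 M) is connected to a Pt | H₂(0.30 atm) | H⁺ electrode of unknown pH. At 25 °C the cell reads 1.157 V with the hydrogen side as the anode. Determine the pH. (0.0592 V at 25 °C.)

E°_cell = 0.80 V and n = 2.
log Q = n(E° − E)/0.0592 = 2×(0.80 − 1.157)/0.0592 = -12.061.
With Q = [H⁺]^2 / ([Ag⁺]^2·P(H₂)), solving for [H⁺] gives log[H⁺] = -6.417, so pH = 6.42.

pH = 6.42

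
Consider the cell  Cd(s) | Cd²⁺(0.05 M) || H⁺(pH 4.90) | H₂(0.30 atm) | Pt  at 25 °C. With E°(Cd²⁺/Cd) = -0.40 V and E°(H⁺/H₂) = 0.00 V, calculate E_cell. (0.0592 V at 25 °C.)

0.16 V

The hydrogen couple is the cathode, so E°_cell = 0.40 V; n = 2.
[H⁺] = 10^(−4.90) = 1.3 × 10^-5 M, and Q = [Cd²⁺]·P(H₂) / [H⁺]^2 = 9.46 × 10^7.
E = E° − (0.0592/2) log Q = 0.40 − (0.0592/2)(7.976) = 0.164 V.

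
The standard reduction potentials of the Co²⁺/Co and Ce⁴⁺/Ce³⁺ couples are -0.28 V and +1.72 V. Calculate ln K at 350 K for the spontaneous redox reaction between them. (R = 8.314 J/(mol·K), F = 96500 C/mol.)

E°_cell = +1.72 − (-0.28) = 2.00 V, with n = 2 electrons transferred.
At equilibrium E = 0, so the Nernst equation gives ln K = nFE°/RT = (2)(96500)(2.00)/((8.314)(350)) = 132.65.

ln K = 132.7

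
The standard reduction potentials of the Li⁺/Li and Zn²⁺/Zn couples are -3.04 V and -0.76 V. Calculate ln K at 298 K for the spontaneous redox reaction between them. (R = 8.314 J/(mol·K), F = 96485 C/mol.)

E°_cell = -0.76 − (-3.04) = 2.28 V, with n = 2 electrons transferred.
At equilibrium E = 0, so the Nernst equation gives ln K = nFE°/RT = (2)(96485)(2.28)/((8.314)(298)) = 177.58.

ln K = 177.6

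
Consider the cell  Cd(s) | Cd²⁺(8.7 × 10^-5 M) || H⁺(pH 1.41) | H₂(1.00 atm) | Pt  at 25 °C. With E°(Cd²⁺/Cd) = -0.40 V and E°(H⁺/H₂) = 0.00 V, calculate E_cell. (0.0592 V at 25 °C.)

The hydrogen couple is the cathode, so E°_cell = 0.40 V; n = 2.
[H⁺] = 10^(−1.41) = 0.039 M, and Q = [Cd²⁺]·P(H₂) / [H⁺]^2 = 0.0575.
E = E° − (0.0592/2) log Q = 0.40 − (0.0592/2)(-1.240) = 0.437 V.

0.44 V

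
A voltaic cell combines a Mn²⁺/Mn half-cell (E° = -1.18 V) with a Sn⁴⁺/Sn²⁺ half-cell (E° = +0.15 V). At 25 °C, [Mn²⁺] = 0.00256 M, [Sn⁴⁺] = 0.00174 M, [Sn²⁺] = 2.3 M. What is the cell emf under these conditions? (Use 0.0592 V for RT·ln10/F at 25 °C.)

1.31 V

The Sn⁴⁺/Sn²⁺ couple has the higher reduction potential and acts as the cathode, so E°_cell = +0.15 − (-1.18) = 1.33 V.
Balancing electrons gives n = 2; the reaction quotient is Q = [Mn²⁺]·[Sn²⁺]/[Sn⁴⁺] = 3.38.
At 25 °C, E = E° − (0.0592/n) log Q = 1.33 − (0.0592/2)(0.529) = 1.330 − 0.016 = 1.314 V.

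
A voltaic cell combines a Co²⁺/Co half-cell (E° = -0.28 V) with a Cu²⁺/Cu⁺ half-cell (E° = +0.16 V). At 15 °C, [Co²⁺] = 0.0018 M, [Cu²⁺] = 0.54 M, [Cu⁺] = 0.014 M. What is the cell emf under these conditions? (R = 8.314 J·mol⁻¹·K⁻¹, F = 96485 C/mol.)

0.609 V

The Cu²⁺/Cu⁺ couple has the higher reduction potential and acts as the cathode, so E°_cell = +0.16 − (-0.28) = 0.44 V.
Balancing electrons gives n = 2; the reaction quotient is Q = [Co²⁺]·[Cu⁺]^2/[Cu²⁺]^2 = 1.21 × 10^-6.
E = E° − (RT/nF) ln Q = 0.44 − (8.314×288)/(2×96485) × (-13.625) = 0.440 + 0.169 = 0.609 V.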